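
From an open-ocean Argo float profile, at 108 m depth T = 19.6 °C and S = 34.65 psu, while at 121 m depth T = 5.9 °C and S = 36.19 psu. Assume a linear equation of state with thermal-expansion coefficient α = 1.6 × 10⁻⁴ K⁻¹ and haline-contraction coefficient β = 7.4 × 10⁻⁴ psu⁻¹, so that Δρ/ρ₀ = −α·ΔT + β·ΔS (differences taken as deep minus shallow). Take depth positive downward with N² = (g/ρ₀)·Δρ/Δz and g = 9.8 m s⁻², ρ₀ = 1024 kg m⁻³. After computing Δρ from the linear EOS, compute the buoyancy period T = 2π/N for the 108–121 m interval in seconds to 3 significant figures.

ΔT = -13.7 K, ΔS = +1.54 psu (deep − shallow).
Δρ/ρ₀ = −αΔT + βΔS = 2.192 × 10⁻³ + 1.1396 × 10⁻³ = 3.3316 × 10⁻³, so Δρ ≈ 3.412 kg m⁻³.
N² = (g/ρ₀)·Δρ/Δz = g·(Δρ/ρ₀)/Δz = 9.8 × 3.3316 × 10⁻³ / 13 = 2.5115 × 10⁻³ s⁻².
N = √(2.5115 × 10⁻³) = 0.050115 rad s⁻¹ → T = 2π/N = 125.38 s ≈ 125 s.

125 s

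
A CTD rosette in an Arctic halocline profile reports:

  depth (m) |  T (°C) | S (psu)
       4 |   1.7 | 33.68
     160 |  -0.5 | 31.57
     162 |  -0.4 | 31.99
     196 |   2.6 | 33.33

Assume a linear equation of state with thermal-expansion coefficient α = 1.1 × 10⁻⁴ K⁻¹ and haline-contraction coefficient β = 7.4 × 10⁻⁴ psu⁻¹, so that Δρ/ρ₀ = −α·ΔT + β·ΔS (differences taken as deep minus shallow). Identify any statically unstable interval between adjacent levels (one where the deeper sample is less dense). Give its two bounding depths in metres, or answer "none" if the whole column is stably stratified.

4–160 m

Evaluate Δρ/ρ₀ = −αΔT + βΔS across each adjacent pair:
  4–160 m: −αΔT+βΔS = −(1.1 × 10⁻⁴)(-2.2)+(7.4 × 10⁻⁴)(-2.11) = -1.3 × 10⁻³ → UNSTABLE
  160–162 m: −αΔT+βΔS = −(1.1 × 10⁻⁴)(+0.1)+(7.4 × 10⁻⁴)(+0.42) = 3.0 × 10⁻⁴ → stable
  162–196 m: −αΔT+βΔS = −(1.1 × 10⁻⁴)(+3.0)+(7.4 × 10⁻⁴)(+1.34) = 6.6 × 10⁻⁴ → stable
The 4–160 m interval has Δρ < 0: lighter water underlies denser water.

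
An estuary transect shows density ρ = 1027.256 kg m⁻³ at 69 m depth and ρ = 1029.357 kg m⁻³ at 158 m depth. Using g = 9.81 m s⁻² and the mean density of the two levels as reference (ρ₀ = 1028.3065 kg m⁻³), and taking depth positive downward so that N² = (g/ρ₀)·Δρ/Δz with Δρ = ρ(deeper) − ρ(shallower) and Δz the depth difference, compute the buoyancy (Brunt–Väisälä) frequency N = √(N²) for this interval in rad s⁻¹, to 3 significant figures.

0.0150 rad s⁻¹

Δρ = 1029.357 − 1027.256 = 2.101 kg m⁻³ over Δz = 158 − 69 = 89 m.
N² = (9.81/1028.3065) × (2.101/89) = 2.2521 × 10⁻⁴ s⁻².
N = √(2.2521 × 10⁻⁴) = 0.015007 rad s⁻¹ ≈ 0.0150 rad s⁻¹.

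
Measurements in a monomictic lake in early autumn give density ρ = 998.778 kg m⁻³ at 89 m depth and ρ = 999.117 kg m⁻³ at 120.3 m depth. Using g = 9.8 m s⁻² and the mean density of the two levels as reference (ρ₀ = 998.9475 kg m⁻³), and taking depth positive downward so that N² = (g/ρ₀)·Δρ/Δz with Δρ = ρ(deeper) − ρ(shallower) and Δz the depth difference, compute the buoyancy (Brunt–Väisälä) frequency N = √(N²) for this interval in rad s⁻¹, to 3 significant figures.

0.0103 rad s⁻¹

Δρ = 999.117 − 998.778 = 0.339 kg m⁻³ over Δz = 120.3 − 89 = 31.3 m.
N² = (9.8/998.9475) × (0.339/31.3) = 1.0625 × 10⁻⁴ s⁻².
N = √(1.0625 × 10⁻⁴) = 0.010308 rad s⁻¹ ≈ 0.0103 rad s⁻¹.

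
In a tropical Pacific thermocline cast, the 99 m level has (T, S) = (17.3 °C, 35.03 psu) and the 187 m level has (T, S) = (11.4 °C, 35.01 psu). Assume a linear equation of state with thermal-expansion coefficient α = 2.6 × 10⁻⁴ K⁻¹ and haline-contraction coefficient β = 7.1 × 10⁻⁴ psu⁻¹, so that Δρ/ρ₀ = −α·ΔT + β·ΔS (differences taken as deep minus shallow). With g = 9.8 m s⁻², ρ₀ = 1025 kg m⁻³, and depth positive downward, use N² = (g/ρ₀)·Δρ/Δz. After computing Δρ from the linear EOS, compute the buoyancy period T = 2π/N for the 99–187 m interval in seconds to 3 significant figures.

ΔT = -5.9 K, ΔS = -0.02 psu (deep − shallow).
Δρ/ρ₀ = −αΔT + βΔS = 1.534 × 10⁻³ − 1.42 × 10⁻⁵ = 1.5198 × 10⁻³, so Δρ ≈ 1.558 kg m⁻³.
N² = (g/ρ₀)·Δρ/Δz = g·(Δρ/ρ₀)/Δz = 9.8 × 1.5198 × 10⁻³ / 88 = 1.6925 × 10⁻⁴ s⁻².
N = √(1.6925 × 10⁻⁴) = 0.013010 rad s⁻¹ → T = 2π/N = 482.95 s ≈ 483 s.

483 s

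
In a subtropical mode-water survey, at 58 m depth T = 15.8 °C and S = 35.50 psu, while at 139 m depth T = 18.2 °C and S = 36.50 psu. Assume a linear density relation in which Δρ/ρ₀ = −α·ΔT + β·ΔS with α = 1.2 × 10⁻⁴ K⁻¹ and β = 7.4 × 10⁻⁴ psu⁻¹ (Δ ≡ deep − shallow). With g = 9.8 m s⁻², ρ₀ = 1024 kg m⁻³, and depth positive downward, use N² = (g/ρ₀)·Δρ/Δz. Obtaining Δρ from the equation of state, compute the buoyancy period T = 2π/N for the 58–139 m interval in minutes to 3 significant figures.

ΔT = +2.4 K, ΔS = +1.00 psu (deep − shallow).
Δρ/ρ₀ = −αΔT + βΔS = -2.88 × 10⁻⁴ + 7.40 × 10⁻⁴ = 4.52 × 10⁻⁴, so Δρ ≈ 0.4628 kg m⁻³.
N² = (g/ρ₀)·Δρ/Δz = g·(Δρ/ρ₀)/Δz = 9.8 × 4.52 × 10⁻⁴ / 81 = 5.4686 × 10⁻⁵ s⁻².
N = √(5.4686 × 10⁻⁵) = 7.3950 × 10⁻³ rad s⁻¹ → T = 2π/N = 849.65 s = 14.161 min ≈ 14.2 min.

14.2 min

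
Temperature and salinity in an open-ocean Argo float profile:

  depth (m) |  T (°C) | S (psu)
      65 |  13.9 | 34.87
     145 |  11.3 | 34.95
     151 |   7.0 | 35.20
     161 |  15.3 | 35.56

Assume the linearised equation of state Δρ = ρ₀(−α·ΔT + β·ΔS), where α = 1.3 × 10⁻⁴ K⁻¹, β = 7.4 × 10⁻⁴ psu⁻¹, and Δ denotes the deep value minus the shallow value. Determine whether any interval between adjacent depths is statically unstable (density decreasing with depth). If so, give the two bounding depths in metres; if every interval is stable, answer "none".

Evaluate Δρ/ρ₀ = −αΔT + βΔS across each adjacent pair:
  65–145 m: −αΔT+βΔS = −(1.3 × 10⁻⁴)(-2.6)+(7.4 × 10⁻⁴)(+0.08) = 4.0 × 10⁻⁴ → stable
  145–151 m: −αΔT+βΔS = −(1.3 × 10⁻⁴)(-4.3)+(7.4 × 10⁻⁴)(+0.25) = 7.4 × 10⁻⁴ → stable
  151–161 m: −αΔT+βΔS = −(1.3 × 10⁻⁴)(+8.3)+(7.4 × 10⁻⁴)(+0.36) = -8.1 × 10⁻⁴ → UNSTABLE
The 151–161 m interval has Δρ < 0: lighter water underlies denser water.

151–161 m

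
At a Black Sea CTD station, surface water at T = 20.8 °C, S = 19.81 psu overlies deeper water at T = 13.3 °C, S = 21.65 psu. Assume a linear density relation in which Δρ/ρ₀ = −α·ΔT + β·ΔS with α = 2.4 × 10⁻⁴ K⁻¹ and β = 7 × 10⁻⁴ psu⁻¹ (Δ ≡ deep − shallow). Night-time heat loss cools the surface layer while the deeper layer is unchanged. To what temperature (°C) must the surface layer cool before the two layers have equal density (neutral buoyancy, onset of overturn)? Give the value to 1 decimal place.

Neutral buoyancy requires Δρ = 0, i.e. −α(T_deep − T_surf′) + β(S_deep − S_surf) = 0.
T_surf′ = T_deep − (β/α)·ΔS = 13.3 − (7 × 10⁻⁴/2.4 × 10⁻⁴)·(+1.84) = 7.933 °C.
Cooling required: 20.8 − (7.933) = 12.867 °C.

7.9 °C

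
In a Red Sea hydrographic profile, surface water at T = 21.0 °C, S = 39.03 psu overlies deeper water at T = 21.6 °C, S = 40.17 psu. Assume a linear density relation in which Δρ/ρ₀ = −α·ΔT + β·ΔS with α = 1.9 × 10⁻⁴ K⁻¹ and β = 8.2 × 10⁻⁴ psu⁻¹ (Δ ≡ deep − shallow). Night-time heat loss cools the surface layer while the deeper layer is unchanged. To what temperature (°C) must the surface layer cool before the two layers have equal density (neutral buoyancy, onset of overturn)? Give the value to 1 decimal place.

16.7 °C

Neutral buoyancy requires Δρ = 0, i.e. −α(T_deep − T_surf′) + β(S_deep − S_surf) = 0.
T_surf′ = T_deep − (β/α)·ΔS = 21.6 − (8.2 × 10⁻⁴/1.9 × 10⁻⁴)·(+1.14) = 16.680 °C.
Cooling required: 21.0 − (16.680) = 4.320 °C.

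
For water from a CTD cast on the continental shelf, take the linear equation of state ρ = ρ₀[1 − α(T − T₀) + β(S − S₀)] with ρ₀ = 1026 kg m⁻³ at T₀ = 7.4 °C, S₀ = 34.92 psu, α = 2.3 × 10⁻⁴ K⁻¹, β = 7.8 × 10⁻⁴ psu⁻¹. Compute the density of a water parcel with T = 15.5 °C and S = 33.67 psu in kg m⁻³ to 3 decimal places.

T − T₀ = +8.1 K, S − S₀ = -1.25 psu.
Bracket = 1 − α·(+8.1) + β·(-1.25) = 1 + (-2.838 × 10⁻³) = 0.9971620.
ρ = 1026 × 0.9971620 = 1023.088 kg m⁻³.

1023.088 kg m⁻³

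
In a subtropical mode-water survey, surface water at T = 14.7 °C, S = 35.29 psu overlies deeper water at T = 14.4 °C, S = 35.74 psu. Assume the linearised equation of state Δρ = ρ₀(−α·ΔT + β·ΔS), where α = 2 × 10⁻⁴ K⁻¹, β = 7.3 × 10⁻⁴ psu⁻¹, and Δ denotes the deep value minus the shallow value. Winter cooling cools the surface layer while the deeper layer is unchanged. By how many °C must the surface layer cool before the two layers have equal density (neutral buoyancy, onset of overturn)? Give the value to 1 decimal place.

1.9 °C

Neutral buoyancy requires Δρ = 0, i.e. −α(T_deep − T_surf′) + β(S_deep − S_surf) = 0.
T_surf′ = T_deep − (β/α)·ΔS = 14.4 − (7.3 × 10⁻⁴/2 × 10⁻⁴)·(+0.45) = 12.758 °C.
Cooling required: 14.7 − (12.758) = 1.942 °C.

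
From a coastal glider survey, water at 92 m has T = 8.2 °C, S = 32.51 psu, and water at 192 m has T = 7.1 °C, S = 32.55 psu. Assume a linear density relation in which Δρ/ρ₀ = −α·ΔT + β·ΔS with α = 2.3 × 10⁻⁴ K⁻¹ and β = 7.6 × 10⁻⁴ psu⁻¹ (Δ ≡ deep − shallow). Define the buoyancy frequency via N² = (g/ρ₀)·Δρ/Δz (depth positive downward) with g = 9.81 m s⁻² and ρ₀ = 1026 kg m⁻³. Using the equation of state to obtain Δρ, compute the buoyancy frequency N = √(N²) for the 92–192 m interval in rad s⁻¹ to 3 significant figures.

5.27 × 10⁻³ rad s⁻¹

ΔT = -1.1 K, ΔS = +0.04 psu (deep − shallow).
Δρ/ρ₀ = −αΔT + βΔS = 2.53 × 10⁻⁴ + 3.04 × 10⁻⁵ = 2.834 × 10⁻⁴, so Δρ ≈ 0.2908 kg m⁻³.
N² = (g/ρ₀)·Δρ/Δz = g·(Δρ/ρ₀)/Δz = 9.81 × 2.834 × 10⁻⁴ / 100 = 2.7802 × 10⁻⁵ s⁻².
N = √(2.7802 × 10⁻⁵) = 5.2728 × 10⁻³ rad s⁻¹ ≈ 5.27 × 10⁻³ rad s⁻¹.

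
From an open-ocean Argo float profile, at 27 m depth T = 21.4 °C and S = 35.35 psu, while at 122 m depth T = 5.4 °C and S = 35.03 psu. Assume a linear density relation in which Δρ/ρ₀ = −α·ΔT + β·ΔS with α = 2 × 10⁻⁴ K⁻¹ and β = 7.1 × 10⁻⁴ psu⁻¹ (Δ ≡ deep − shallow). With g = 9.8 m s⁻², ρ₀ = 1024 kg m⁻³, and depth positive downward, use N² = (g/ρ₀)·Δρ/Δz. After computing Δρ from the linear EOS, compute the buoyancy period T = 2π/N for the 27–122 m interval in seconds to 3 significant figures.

359 s

ΔT = -16.0 K, ΔS = -0.32 psu (deep − shallow).
Δρ/ρ₀ = −αΔT + βΔS = 3.20 × 10⁻³ − 2.272 × 10⁻⁴ = 2.9728 × 10⁻³, so Δρ ≈ 3.044 kg m⁻³.
N² = (g/ρ₀)·Δρ/Δz = g·(Δρ/ρ₀)/Δz = 9.8 × 2.9728 × 10⁻³ / 95 = 3.0667 × 10⁻⁴ s⁻².
N = √(3.0667 × 10⁻⁴) = 0.017512 rad s⁻¹ → T = 2π/N = 358.79 s ≈ 359 s.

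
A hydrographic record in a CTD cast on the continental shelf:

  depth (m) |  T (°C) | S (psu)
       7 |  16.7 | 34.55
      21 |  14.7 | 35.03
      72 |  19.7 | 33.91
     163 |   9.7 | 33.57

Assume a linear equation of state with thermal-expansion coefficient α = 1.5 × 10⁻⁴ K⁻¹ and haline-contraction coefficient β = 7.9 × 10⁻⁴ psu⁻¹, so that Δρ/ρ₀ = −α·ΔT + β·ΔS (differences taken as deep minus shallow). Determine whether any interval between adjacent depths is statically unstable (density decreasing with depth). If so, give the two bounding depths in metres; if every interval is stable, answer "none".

Evaluate Δρ/ρ₀ = −αΔT + βΔS across each adjacent pair:
  7–21 m: −αΔT+βΔS = −(1.5 × 10⁻⁴)(-2.0)+(7.9 × 10⁻⁴)(+0.48) = 6.8 × 10⁻⁴ → stable
  21–72 m: −αΔT+βΔS = −(1.5 × 10⁻⁴)(+5.0)+(7.9 × 10⁻⁴)(-1.12) = -1.6 × 10⁻³ → UNSTABLE
  72–163 m: −αΔT+βΔS = −(1.5 × 10⁻⁴)(-10.0)+(7.9 × 10⁻⁴)(-0.34) = 1.2 × 10⁻³ → stable
The 21–72 m interval has Δρ < 0: lighter water underlies denser water.

21–72 m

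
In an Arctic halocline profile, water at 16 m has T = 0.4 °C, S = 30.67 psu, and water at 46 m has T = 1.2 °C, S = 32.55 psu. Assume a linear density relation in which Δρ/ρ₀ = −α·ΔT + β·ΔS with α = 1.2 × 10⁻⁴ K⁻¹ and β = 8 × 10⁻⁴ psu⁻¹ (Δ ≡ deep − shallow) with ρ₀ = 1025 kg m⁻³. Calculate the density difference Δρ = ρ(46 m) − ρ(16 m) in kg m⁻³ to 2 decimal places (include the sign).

ΔT = +0.8 K, ΔS = +1.88 psu (deep − shallow).
Δρ/ρ₀ = −(1.2 × 10⁻⁴)(+0.8) + (8 × 10⁻⁴)(+1.88) = 1.408 × 10⁻³.
Δρ = 1025 × (1.408 × 10⁻³) = +1.44 kg m⁻³.
Positive Δρ: denser below, stable.

+1.44 kg m⁻³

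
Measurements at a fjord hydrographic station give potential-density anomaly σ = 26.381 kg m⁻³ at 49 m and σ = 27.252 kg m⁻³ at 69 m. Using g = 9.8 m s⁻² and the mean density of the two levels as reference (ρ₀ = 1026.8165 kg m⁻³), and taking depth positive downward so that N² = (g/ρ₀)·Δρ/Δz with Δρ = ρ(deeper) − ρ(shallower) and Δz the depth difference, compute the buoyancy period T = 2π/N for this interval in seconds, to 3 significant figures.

308 s

Δρ = 1027.252 − 1026.381 = 0.871 kg m⁻³ over Δz = 69 − 49 = 20 m.
N² = (9.8/1026.8165) × (0.871/20) = 4.1564 × 10⁻⁴ s⁻².
N = √(4.1564 × 10⁻⁴) = 0.020387 rad s⁻¹, so T = 2π/N = 308.20 s ≈ 308 s.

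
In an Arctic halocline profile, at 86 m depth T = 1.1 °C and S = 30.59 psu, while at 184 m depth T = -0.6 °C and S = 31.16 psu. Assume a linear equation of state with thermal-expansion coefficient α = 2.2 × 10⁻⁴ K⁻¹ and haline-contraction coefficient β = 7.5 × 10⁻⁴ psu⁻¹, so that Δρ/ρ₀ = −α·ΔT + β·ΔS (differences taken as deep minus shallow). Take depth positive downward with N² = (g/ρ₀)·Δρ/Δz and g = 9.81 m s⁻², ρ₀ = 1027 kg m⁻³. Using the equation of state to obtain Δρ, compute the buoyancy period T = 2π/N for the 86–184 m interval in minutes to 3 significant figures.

11.7 min

ΔT = -1.7 K, ΔS = +0.57 psu (deep − shallow).
Δρ/ρ₀ = −αΔT + βΔS = 3.74 × 10⁻⁴ + 4.275 × 10⁻⁴ = 8.015 × 10⁻⁴, so Δρ ≈ 0.8231 kg m⁻³.
N² = (g/ρ₀)·Δρ/Δz = g·(Δρ/ρ₀)/Δz = 9.81 × 8.015 × 10⁻⁴ / 98 = 8.0232 × 10⁻⁵ s⁻².
N = √(8.0232 × 10⁻⁵) = 8.9572 × 10⁻³ rad s⁻¹ → T = 2π/N = 701.47 s = 11.691 min ≈ 11.7 min.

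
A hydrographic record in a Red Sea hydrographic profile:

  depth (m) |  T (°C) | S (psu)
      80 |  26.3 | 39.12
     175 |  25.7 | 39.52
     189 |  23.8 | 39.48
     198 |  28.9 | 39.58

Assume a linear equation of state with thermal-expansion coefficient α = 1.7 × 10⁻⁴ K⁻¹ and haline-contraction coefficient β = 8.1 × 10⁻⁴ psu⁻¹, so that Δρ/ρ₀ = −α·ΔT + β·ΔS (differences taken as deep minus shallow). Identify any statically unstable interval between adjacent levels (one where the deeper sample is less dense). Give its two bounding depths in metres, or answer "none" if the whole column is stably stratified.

189–198 m

Evaluate Δρ/ρ₀ = −αΔT + βΔS across each adjacent pair:
  80–175 m: −αΔT+βΔS = −(1.7 × 10⁻⁴)(-0.6)+(8.1 × 10⁻⁴)(+0.40) = 4.3 × 10⁻⁴ → stable
  175–189 m: −αΔT+βΔS = −(1.7 × 10⁻⁴)(-1.9)+(8.1 × 10⁻⁴)(-0.04) = 2.9 × 10⁻⁴ → stable
  189–198 m: −αΔT+βΔS = −(1.7 × 10⁻⁴)(+5.1)+(8.1 × 10⁻⁴)(+0.10) = -7.9 × 10⁻⁴ → UNSTABLE
The 189–198 m interval has Δρ < 0: lighter water underlies denser water.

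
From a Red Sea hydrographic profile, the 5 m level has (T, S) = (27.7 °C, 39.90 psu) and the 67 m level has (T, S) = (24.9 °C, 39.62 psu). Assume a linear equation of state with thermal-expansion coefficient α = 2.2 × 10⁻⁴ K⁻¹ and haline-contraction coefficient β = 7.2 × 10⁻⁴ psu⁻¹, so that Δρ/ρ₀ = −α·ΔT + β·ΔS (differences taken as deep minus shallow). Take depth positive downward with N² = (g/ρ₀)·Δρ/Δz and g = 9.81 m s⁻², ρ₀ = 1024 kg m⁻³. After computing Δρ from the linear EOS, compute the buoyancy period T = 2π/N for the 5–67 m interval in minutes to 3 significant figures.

12.9 min

ΔT = -2.8 K, ΔS = -0.28 psu (deep − shallow).
Δρ/ρ₀ = −αΔT + βΔS = 6.16 × 10⁻⁴ − 2.016 × 10⁻⁴ = 4.144 × 10⁻⁴, so Δρ ≈ 0.4243 kg m⁻³.
N² = (g/ρ₀)·Δρ/Δz = g·(Δρ/ρ₀)/Δz = 9.81 × 4.144 × 10⁻⁴ / 62 = 6.5569 × 10⁻⁵ s⁻².
N = √(6.5569 × 10⁻⁵) = 8.0975 × 10⁻³ rad s⁻¹ → T = 2π/N = 775.94 s = 12.932 min ≈ 12.9 min.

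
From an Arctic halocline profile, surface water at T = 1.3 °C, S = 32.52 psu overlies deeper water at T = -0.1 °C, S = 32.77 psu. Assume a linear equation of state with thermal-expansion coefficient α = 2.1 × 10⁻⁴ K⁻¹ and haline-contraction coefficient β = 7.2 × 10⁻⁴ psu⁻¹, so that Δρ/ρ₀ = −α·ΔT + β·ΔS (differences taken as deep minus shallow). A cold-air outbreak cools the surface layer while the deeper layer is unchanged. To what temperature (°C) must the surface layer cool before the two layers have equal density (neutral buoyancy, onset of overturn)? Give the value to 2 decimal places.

-0.96 °C

Neutral buoyancy requires Δρ = 0, i.e. −α(T_deep − T_surf′) + β(S_deep − S_surf) = 0.
T_surf′ = T_deep − (β/α)·ΔS = -0.1 − (7.2 × 10⁻⁴/2.1 × 10⁻⁴)·(+0.25) = -0.9571 °C.
Cooling required: 1.3 − (-0.9571) = 2.2571 °C.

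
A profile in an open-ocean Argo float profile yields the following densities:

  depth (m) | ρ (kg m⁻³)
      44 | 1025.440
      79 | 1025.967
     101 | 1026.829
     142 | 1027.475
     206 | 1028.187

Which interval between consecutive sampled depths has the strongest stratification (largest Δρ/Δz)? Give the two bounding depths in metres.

Compute the density gradient over each adjacent pair:
  44–79 m: Δρ/Δz = 0.527/35 = 0.015 kg m⁻⁴
  79–101 m: Δρ/Δz = 0.862/22 = 0.039 kg m⁻⁴
  101–142 m: Δρ/Δz = 0.646/41 = 0.016 kg m⁻⁴
  142–206 m: Δρ/Δz = 0.712/64 = 0.011 kg m⁻⁴
The largest gradient is in the 79–101 m interval — the pycnocline.

79–101 m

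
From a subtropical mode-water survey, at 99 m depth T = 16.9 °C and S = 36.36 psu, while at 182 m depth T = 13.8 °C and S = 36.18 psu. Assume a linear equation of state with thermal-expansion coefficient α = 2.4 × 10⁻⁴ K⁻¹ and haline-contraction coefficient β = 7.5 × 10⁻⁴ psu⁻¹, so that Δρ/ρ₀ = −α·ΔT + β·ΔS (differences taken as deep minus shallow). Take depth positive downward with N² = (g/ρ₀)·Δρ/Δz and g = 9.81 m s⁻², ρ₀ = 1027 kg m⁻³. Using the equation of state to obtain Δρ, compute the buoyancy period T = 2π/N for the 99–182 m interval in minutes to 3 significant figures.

12.3 min

ΔT = -3.1 K, ΔS = -0.18 psu (deep − shallow).
Δρ/ρ₀ = −αΔT + βΔS = 7.44 × 10⁻⁴ − 1.35 × 10⁻⁴ = 6.09 × 10⁻⁴, so Δρ ≈ 0.6254 kg m⁻³.
N² = (g/ρ₀)·Δρ/Δz = g·(Δρ/ρ₀)/Δz = 9.81 × 6.09 × 10⁻⁴ / 83 = 7.1979 × 10⁻⁵ s⁻².
N = √(7.1979 × 10⁻⁵) = 8.4840 × 10⁻³ rad s⁻¹ → T = 2π/N = 740.59 s = 12.343 min ≈ 12.3 min.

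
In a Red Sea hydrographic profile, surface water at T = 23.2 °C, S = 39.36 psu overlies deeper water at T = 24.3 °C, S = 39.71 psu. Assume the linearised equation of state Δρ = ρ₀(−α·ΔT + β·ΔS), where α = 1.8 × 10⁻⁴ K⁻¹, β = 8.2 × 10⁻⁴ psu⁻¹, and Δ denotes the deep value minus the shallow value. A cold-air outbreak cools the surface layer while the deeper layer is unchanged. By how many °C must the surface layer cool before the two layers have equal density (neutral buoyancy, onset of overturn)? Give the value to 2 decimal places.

0.49 °C

Neutral buoyancy requires Δρ = 0, i.e. −α(T_deep − T_surf′) + β(S_deep − S_surf) = 0.
T_surf′ = T_deep − (β/α)·ΔS = 24.3 − (8.2 × 10⁻⁴/1.8 × 10⁻⁴)·(+0.35) = 22.7056 °C.
Cooling required: 23.2 − (22.7056) = 0.4944 °C.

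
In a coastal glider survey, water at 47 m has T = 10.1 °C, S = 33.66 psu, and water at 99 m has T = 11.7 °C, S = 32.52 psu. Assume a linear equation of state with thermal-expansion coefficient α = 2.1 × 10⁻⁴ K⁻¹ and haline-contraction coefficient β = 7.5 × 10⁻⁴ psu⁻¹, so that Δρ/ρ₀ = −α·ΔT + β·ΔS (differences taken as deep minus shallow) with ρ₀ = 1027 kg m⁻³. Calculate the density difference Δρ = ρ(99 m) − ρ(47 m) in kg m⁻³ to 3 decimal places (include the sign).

ΔT = +1.6 K, ΔS = -1.14 psu (deep − shallow).
Δρ/ρ₀ = −(2.1 × 10⁻⁴)(+1.6) + (7.5 × 10⁻⁴)(-1.14) = -1.191 × 10⁻³.
Δρ = 1027 × (-1.191 × 10⁻³) = -1.223 kg m⁻³.
Negative Δρ: lighter below, statically unstable.

-1.223 kg m⁻³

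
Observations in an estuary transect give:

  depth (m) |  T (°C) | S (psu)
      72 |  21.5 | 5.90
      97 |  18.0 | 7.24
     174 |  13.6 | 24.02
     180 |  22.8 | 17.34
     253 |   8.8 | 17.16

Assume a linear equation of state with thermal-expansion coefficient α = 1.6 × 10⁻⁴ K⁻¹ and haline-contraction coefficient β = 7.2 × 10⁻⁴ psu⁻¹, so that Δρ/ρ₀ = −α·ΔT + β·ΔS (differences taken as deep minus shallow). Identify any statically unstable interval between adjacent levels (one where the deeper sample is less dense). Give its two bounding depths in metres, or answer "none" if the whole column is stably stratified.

174–180 m

Evaluate Δρ/ρ₀ = −αΔT + βΔS across each adjacent pair:
  72–97 m: −αΔT+βΔS = −(1.6 × 10⁻⁴)(-3.5)+(7.2 × 10⁻⁴)(+1.34) = 1.5 × 10⁻³ → stable
  97–174 m: −αΔT+βΔS = −(1.6 × 10⁻⁴)(-4.4)+(7.2 × 10⁻⁴)(+16.78) = 0.013 → stable
  174–180 m: −αΔT+βΔS = −(1.6 × 10⁻⁴)(+9.2)+(7.2 × 10⁻⁴)(-6.68) = -6.3 × 10⁻³ → UNSTABLE
  180–253 m: −αΔT+βΔS = −(1.6 × 10⁻⁴)(-14.0)+(7.2 × 10⁻⁴)(-0.18) = 2.1 × 10⁻³ → stable
The 174–180 m interval has Δρ < 0: lighter water underlies denser water.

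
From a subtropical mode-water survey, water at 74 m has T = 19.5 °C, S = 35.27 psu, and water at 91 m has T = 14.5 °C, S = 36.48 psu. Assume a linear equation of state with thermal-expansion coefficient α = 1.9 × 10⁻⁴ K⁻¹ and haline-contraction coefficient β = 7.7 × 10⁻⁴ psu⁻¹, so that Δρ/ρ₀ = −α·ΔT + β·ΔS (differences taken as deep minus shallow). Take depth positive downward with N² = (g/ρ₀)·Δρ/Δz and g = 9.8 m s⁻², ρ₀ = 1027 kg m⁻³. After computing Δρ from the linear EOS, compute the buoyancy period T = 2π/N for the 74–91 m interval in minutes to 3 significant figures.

ΔT = -5.0 K, ΔS = +1.21 psu (deep − shallow).
Δρ/ρ₀ = −αΔT + βΔS = 9.50 × 10⁻⁴ + 9.317 × 10⁻⁴ = 1.8817 × 10⁻³, so Δρ ≈ 1.933 kg m⁻³.
N² = (g/ρ₀)·Δρ/Δz = g·(Δρ/ρ₀)/Δz = 9.8 × 1.8817 × 10⁻³ / 17 = 1.0847 × 10⁻³ s⁻².
N = √(1.0847 × 10⁻³) = 0.032935 rad s⁻¹ → T = 2π/N = 190.78 s = 3.1797 min ≈ 3.18 min.

3.18 min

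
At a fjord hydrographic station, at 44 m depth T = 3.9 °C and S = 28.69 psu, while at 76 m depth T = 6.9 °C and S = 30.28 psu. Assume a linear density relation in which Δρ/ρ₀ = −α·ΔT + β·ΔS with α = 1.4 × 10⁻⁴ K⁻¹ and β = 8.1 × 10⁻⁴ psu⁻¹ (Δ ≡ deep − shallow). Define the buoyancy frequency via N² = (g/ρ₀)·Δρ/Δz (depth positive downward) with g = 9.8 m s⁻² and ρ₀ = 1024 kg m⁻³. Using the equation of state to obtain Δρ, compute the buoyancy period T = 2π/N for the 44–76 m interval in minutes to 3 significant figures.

ΔT = +3.0 K, ΔS = +1.59 psu (deep − shallow).
Δρ/ρ₀ = −αΔT + βΔS = -4.20 × 10⁻⁴ + 1.2879 × 10⁻³ = 8.679 × 10⁻⁴, so Δρ ≈ 0.8887 kg m⁻³.
N² = (g/ρ₀)·Δρ/Δz = g·(Δρ/ρ₀)/Δz = 9.8 × 8.679 × 10⁻⁴ / 32 = 2.6579 × 10⁻⁴ s⁻².
N = √(2.6579 × 10⁻⁴) = 0.016303 rad s⁻¹ → T = 2π/N = 385.40 s = 6.4233 min ≈ 6.42 min.

6.42 min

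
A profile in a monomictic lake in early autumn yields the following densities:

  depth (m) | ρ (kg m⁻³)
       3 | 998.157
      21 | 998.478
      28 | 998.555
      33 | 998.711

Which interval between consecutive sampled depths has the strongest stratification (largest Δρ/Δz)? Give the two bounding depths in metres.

Compute the density gradient over each adjacent pair:
  3–21 m: Δρ/Δz = 0.321/18 = 0.018 kg m⁻⁴
  21–28 m: Δρ/Δz = 0.077/7 = 0.011 kg m⁻⁴
  28–33 m: Δρ/Δz = 0.156/5 = 0.031 kg m⁻⁴
The largest gradient is in the 28–33 m interval — the pycnocline.

28–33 m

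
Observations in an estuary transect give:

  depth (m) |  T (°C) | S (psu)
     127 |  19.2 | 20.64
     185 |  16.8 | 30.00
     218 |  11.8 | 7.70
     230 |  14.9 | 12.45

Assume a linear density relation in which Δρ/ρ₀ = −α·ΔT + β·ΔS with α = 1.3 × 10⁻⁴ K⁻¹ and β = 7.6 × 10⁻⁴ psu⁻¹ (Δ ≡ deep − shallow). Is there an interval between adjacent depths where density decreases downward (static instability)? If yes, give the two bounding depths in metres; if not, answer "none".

185–218 m

Evaluate Δρ/ρ₀ = −αΔT + βΔS across each adjacent pair:
  127–185 m: −αΔT+βΔS = −(1.3 × 10⁻⁴)(-2.4)+(7.6 × 10⁻⁴)(+9.36) = 7.4 × 10⁻³ → stable
  185–218 m: −αΔT+βΔS = −(1.3 × 10⁻⁴)(-5.0)+(7.6 × 10⁻⁴)(-22.30) = -0.016 → UNSTABLE
  218–230 m: −αΔT+βΔS = −(1.3 × 10⁻⁴)(+3.1)+(7.6 × 10⁻⁴)(+4.75) = 3.2 × 10⁻³ → stable
The 185–218 m interval has Δρ < 0: lighter water underlies denser water.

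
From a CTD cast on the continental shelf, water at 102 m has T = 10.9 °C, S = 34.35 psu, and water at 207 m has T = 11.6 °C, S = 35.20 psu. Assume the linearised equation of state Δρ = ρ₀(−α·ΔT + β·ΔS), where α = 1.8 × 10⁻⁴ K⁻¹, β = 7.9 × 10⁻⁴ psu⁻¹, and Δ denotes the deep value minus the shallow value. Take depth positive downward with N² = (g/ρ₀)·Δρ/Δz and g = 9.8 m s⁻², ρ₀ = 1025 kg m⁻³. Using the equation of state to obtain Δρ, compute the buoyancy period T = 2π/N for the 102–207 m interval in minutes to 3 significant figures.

14.7 min

ΔT = +0.7 K, ΔS = +0.85 psu (deep − shallow).
Δρ/ρ₀ = −αΔT + βΔS = -1.26 × 10⁻⁴ + 6.715 × 10⁻⁴ = 5.455 × 10⁻⁴, so Δρ ≈ 0.5591 kg m⁻³.
N² = (g/ρ₀)·Δρ/Δz = g·(Δρ/ρ₀)/Δz = 9.8 × 5.455 × 10⁻⁴ / 105 = 5.0913 × 10⁻⁵ s⁻².
N = √(5.0913 × 10⁻⁵) = 7.1353 × 10⁻³ rad s⁻¹ → T = 2π/N = 880.58 s = 14.676 min ≈ 14.7 min.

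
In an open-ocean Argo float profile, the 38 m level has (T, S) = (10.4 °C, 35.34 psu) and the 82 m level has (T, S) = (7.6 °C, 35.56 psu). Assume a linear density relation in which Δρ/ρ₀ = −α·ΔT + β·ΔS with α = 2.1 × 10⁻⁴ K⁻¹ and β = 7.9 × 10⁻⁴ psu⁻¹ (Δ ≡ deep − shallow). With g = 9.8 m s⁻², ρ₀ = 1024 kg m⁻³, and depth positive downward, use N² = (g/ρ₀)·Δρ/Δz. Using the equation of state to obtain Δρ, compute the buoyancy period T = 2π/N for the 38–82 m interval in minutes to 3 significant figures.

8.04 min

ΔT = -2.8 K, ΔS = +0.22 psu (deep − shallow).
Δρ/ρ₀ = −αΔT + βΔS = 5.88 × 10⁻⁴ + 1.738 × 10⁻⁴ = 7.618 × 10⁻⁴, so Δρ ≈ 0.7801 kg m⁻³.
N² = (g/ρ₀)·Δρ/Δz = g·(Δρ/ρ₀)/Δz = 9.8 × 7.618 × 10⁻⁴ / 44 = 1.6967 × 10⁻⁴ s⁻².
N = √(1.6967 × 10⁻⁴) = 0.013026 rad s⁻¹ → T = 2π/N = 482.36 s = 8.0393 min ≈ 8.04 min.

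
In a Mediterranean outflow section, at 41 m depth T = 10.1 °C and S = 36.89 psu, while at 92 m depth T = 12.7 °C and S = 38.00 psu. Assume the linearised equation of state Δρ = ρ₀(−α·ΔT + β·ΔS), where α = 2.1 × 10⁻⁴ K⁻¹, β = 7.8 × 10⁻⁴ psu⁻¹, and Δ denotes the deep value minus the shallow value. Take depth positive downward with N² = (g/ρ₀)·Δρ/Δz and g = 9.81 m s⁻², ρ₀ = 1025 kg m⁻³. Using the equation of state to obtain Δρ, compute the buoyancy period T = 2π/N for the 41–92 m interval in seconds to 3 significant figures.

801 s

ΔT = +2.6 K, ΔS = +1.11 psu (deep − shallow).
Δρ/ρ₀ = −αΔT + βΔS = -5.46 × 10⁻⁴ + 8.658 × 10⁻⁴ = 3.198 × 10⁻⁴, so Δρ ≈ 0.3278 kg m⁻³.
N² = (g/ρ₀)·Δρ/Δz = g·(Δρ/ρ₀)/Δz = 9.81 × 3.198 × 10⁻⁴ / 51 = 6.1514 × 10⁻⁵ s⁻².
N = √(6.1514 × 10⁻⁵) = 7.8431 × 10⁻³ rad s⁻¹ → T = 2π/N = 801.11 s ≈ 801 s.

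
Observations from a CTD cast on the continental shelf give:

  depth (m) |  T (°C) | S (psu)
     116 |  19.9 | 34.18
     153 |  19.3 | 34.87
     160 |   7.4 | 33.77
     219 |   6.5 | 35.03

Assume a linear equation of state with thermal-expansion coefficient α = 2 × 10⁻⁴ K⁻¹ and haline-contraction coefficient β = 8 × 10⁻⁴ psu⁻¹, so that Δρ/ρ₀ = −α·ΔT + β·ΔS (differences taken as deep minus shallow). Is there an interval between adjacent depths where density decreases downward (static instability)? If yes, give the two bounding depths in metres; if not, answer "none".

none

Evaluate Δρ/ρ₀ = −αΔT + βΔS across each adjacent pair:
  116–153 m: −αΔT+βΔS = −(2 × 10⁻⁴)(-0.6)+(8 × 10⁻⁴)(+0.69) = 6.7 × 10⁻⁴ → stable
  153–160 m: −αΔT+βΔS = −(2 × 10⁻⁴)(-11.9)+(8 × 10⁻⁴)(-1.10) = 1.5 × 10⁻³ → stable
  160–219 m: −αΔT+βΔS = −(2 × 10⁻⁴)(-0.9)+(8 × 10⁻⁴)(+1.26) = 1.2 × 10⁻³ → stable
Every interval has Δρ > 0: the column is stably stratified throughout.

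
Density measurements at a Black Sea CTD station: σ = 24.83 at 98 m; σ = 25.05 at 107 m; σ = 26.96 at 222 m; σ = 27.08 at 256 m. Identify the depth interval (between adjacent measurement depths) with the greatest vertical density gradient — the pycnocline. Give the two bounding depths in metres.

98–107 m

Compute the density gradient over each adjacent pair:
  98–107 m: Δρ/Δz = 0.22/9 = 0.024 kg m⁻⁴
  107–222 m: Δρ/Δz = 1.91/115 = 0.017 kg m⁻⁴
  222–256 m: Δρ/Δz = 0.12/34 = 3.5 × 10⁻³ kg m⁻⁴
The largest gradient is in the 98–107 m interval — the pycnocline.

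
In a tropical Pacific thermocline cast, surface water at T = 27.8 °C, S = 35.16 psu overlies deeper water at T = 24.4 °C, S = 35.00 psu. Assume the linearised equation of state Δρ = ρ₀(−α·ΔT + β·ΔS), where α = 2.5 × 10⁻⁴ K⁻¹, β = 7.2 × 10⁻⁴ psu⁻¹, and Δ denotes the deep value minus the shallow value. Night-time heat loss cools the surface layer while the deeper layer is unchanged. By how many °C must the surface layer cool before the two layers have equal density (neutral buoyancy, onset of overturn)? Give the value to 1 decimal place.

Neutral buoyancy requires Δρ = 0, i.e. −α(T_deep − T_surf′) + β(S_deep − S_surf) = 0.
T_surf′ = T_deep − (β/α)·ΔS = 24.4 − (7.2 × 10⁻⁴/2.5 × 10⁻⁴)·(-0.16) = 24.861 °C.
Cooling required: 27.8 − (24.861) = 2.939 °C.

2.9 °C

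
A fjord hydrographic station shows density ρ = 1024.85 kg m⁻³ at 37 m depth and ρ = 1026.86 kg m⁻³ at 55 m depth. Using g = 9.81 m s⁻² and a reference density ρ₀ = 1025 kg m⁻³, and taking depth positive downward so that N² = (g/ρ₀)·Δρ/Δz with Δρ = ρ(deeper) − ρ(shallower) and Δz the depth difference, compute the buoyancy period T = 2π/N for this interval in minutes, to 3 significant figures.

Δρ = 1026.86 − 1024.85 = 2.01 kg m⁻³ over Δz = 55 − 37 = 18 m.
N² = (9.81/1025) × (2.01/18) = 1.0687 × 10⁻³ s⁻².
N = √(1.0687 × 10⁻³) = 0.032691 rad s⁻¹, so T = 2π/N = 192.20 s = 3.2033 min ≈ 3.20 min.

3.20 min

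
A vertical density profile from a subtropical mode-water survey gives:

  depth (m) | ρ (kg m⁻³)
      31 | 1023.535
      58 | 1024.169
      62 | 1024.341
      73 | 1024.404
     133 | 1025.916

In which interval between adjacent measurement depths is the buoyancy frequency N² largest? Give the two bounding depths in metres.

Compute the density gradient over each adjacent pair:
  31–58 m: Δρ/Δz = 0.634/27 = 0.023 kg m⁻⁴
  58–62 m: Δρ/Δz = 0.172/4 = 0.043 kg m⁻⁴
  62–73 m: Δρ/Δz = 0.063/11 = 5.7 × 10⁻³ kg m⁻⁴
  73–133 m: Δρ/Δz = 1.512/60 = 0.025 kg m⁻⁴
The largest gradient is in the 58–62 m interval — the pycnocline.

58–62 m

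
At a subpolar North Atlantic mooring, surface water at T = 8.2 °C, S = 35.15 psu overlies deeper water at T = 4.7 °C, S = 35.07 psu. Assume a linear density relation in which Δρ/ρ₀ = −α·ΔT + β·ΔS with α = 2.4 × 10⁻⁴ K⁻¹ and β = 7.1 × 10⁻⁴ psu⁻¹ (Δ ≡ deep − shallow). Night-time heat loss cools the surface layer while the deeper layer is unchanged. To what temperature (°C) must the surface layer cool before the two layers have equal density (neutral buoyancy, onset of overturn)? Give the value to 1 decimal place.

Neutral buoyancy requires Δρ = 0, i.e. −α(T_deep − T_surf′) + β(S_deep − S_surf) = 0.
T_surf′ = T_deep − (β/α)·ΔS = 4.7 − (7.1 × 10⁻⁴/2.4 × 10⁻⁴)·(-0.08) = 4.937 °C.
Cooling required: 8.2 − (4.937) = 3.263 °C.

4.9 °C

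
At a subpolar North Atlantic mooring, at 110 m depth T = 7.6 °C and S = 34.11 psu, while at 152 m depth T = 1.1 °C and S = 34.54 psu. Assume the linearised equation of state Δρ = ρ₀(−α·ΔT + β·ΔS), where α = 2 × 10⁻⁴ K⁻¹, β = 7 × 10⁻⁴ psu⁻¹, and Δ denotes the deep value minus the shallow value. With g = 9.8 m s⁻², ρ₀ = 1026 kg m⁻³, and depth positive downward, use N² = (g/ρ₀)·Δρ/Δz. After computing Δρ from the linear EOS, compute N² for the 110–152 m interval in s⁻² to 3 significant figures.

ΔT = -6.5 K, ΔS = +0.43 psu (deep − shallow).
Δρ/ρ₀ = −αΔT + βΔS = 1.30 × 10⁻³ + 3.01 × 10⁻⁴ = 1.601 × 10⁻³, so Δρ ≈ 1.643 kg m⁻³.
N² = (g/ρ₀)·Δρ/Δz = g·(Δρ/ρ₀)/Δz = 9.8 × 1.601 × 10⁻³ / 42 = 3.7357 × 10⁻⁴ s⁻² ≈ 3.74 × 10⁻⁴ s⁻².

3.74 × 10⁻⁴ s⁻²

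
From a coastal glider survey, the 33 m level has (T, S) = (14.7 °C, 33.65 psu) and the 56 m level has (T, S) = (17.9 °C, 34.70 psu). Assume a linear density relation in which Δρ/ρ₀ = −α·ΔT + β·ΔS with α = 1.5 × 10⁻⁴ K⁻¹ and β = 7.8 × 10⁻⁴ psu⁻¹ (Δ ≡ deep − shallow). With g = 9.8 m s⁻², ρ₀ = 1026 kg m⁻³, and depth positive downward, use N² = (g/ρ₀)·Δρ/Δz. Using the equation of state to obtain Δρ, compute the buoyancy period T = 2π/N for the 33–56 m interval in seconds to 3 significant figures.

ΔT = +3.2 K, ΔS = +1.05 psu (deep − shallow).
Δρ/ρ₀ = −αΔT + βΔS = -4.80 × 10⁻⁴ + 8.19 × 10⁻⁴ = 3.39 × 10⁻⁴, so Δρ ≈ 0.3478 kg m⁻³.
N² = (g/ρ₀)·Δρ/Δz = g·(Δρ/ρ₀)/Δz = 9.8 × 3.39 × 10⁻⁴ / 23 = 1.4444 × 10⁻⁴ s⁻².
N = √(1.4444 × 10⁻⁴) = 0.012018 rad s⁻¹ → T = 2π/N = 522.81 s ≈ 523 s.

523 s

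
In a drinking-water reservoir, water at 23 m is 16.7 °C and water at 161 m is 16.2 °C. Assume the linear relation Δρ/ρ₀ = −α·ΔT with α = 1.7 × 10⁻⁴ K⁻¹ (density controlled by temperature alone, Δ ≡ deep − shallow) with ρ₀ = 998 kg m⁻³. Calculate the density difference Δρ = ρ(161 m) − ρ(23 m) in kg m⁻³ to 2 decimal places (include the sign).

ΔT = -0.5 K, Δρ/ρ₀ = −αΔT = 8.50 × 10⁻⁵.
Δρ = 998 × (8.50 × 10⁻⁵) = +0.08 kg m⁻³.
Positive Δρ: denser below, stable.

+0.08 kg m⁻³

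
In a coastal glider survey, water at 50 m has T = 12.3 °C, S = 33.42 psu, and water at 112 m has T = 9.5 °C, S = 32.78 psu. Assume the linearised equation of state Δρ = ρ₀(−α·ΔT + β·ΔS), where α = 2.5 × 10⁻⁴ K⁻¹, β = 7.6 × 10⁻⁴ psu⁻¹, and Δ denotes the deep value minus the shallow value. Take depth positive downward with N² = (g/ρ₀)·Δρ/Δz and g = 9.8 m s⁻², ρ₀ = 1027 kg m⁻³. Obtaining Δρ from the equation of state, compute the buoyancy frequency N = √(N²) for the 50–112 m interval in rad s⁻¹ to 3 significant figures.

ΔT = -2.8 K, ΔS = -0.64 psu (deep − shallow).
Δρ/ρ₀ = −αΔT + βΔS = 7.00 × 10⁻⁴ − 4.864 × 10⁻⁴ = 2.136 × 10⁻⁴, so Δρ ≈ 0.2194 kg m⁻³.
N² = (g/ρ₀)·Δρ/Δz = g·(Δρ/ρ₀)/Δz = 9.8 × 2.136 × 10⁻⁴ / 62 = 3.3763 × 10⁻⁵ s⁻².
N = √(3.3763 × 10⁻⁵) = 5.8106 × 10⁻³ rad s⁻¹ ≈ 5.81 × 10⁻³ rad s⁻¹.

5.81 × 10⁻³ rad s⁻¹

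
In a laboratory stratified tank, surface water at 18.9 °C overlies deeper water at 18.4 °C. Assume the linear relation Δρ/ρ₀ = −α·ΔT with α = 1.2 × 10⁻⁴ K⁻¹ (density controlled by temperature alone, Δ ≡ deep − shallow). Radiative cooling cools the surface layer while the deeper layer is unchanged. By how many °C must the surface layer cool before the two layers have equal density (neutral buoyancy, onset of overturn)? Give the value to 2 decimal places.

0.50 °C

With temperature the only control, equal density requires T_surf′ = T_deep.
T_surf′ = 18.4 °C.
Cooling required: 18.9 − 18.4 = 0.50 °C.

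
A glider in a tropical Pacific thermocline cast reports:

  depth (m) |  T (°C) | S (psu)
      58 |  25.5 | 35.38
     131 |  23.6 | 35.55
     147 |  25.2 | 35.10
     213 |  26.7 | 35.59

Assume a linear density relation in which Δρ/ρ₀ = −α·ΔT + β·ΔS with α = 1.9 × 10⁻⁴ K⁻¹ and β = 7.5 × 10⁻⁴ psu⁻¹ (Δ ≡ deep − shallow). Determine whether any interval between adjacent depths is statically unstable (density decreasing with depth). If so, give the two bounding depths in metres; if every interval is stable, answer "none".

Evaluate Δρ/ρ₀ = −αΔT + βΔS across each adjacent pair:
  58–131 m: −αΔT+βΔS = −(1.9 × 10⁻⁴)(-1.9)+(7.5 × 10⁻⁴)(+0.17) = 4.9 × 10⁻⁴ → stable
  131–147 m: −αΔT+βΔS = −(1.9 × 10⁻⁴)(+1.6)+(7.5 × 10⁻⁴)(-0.45) = -6.4 × 10⁻⁴ → UNSTABLE
  147–213 m: −αΔT+βΔS = −(1.9 × 10⁻⁴)(+1.5)+(7.5 × 10⁻⁴)(+0.49) = 8.2 × 10⁻⁵ → stable
The 131–147 m interval has Δρ < 0: lighter water underlies denser water.

131–147 m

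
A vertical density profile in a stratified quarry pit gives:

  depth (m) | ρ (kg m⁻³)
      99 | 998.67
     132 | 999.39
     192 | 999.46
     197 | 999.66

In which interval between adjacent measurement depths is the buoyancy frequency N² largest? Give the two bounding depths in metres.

192–197 m

Compute the density gradient over each adjacent pair:
  99–132 m: Δρ/Δz = 0.72/33 = 0.022 kg m⁻⁴
  132–192 m: Δρ/Δz = 0.07/60 = 1.2 × 10⁻³ kg m⁻⁴
  192–197 m: Δρ/Δz = 0.20/5 = 0.040 kg m⁻⁴
The largest gradient is in the 192–197 m interval — the pycnocline.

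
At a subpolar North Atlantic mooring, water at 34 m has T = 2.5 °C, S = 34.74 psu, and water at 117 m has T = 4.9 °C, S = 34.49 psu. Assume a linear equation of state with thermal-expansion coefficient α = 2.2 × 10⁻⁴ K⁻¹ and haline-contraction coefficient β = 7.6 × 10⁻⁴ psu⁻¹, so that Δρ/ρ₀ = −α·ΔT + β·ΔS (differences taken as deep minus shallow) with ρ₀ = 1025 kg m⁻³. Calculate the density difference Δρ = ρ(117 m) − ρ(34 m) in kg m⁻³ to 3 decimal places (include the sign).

ΔT = +2.4 K, ΔS = -0.25 psu (deep − shallow).
Δρ/ρ₀ = −(2.2 × 10⁻⁴)(+2.4) + (7.6 × 10⁻⁴)(-0.25) = -7.18 × 10⁻⁴.
Δρ = 1025 × (-7.18 × 10⁻⁴) = -0.736 kg m⁻³.
Negative Δρ: lighter below, statically unstable.

-0.736 kg m⁻³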